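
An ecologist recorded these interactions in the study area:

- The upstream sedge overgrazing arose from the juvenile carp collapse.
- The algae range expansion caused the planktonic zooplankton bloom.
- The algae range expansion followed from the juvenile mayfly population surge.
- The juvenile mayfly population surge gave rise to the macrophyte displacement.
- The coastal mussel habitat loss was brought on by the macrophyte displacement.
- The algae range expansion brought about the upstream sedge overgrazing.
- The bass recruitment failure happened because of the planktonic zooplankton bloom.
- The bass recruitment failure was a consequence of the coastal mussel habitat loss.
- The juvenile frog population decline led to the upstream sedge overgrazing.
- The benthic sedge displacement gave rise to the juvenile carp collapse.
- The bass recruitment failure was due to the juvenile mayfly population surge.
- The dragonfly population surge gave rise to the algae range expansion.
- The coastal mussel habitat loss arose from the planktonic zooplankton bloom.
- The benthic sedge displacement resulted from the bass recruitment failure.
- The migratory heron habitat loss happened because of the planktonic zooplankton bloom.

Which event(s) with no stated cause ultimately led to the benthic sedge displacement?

Tracing upstream from the benthic sedge displacement: the benthic sedge displacement ← the bass recruitment failure ← the planktonic zooplankton bloom ← the algae range expansion ← the dragonfly population surge.
A separate upstream branch: the benthic sedge displacement ← the bass recruitment failure ← the juvenile mayfly population surge.
Each of those chain origins has no stated cause.

the dragonfly population surge, the juvenile mayfly population surge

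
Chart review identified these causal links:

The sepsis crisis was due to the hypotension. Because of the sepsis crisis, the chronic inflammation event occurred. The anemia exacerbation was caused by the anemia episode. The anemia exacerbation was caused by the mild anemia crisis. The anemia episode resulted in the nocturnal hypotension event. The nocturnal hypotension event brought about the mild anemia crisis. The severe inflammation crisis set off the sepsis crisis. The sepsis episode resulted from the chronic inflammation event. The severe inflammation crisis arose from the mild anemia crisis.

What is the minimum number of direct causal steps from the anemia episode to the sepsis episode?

6

Shortest chain: the anemia episode → the nocturnal hypotension event → the mild anemia crisis → the severe inflammation crisis → the sepsis crisis → the chronic inflammation event → the sepsis episode.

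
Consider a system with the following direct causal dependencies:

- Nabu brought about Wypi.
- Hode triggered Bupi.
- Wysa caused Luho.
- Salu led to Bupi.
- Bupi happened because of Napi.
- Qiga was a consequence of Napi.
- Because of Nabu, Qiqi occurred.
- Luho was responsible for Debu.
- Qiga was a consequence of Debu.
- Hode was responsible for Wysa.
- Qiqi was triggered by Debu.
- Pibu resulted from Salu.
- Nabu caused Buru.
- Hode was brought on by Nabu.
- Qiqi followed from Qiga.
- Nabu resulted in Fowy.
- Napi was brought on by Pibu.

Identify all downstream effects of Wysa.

Debu, Luho, Qiga, Qiqi

Direct effects: Luho.
2 steps out: Debu.
3 steps out: Qiga, Qiqi.
Not reachable from it: Nabu, Buru, Fowy, Hode, Salu, Pibu, Napi, Wypi, Bupi.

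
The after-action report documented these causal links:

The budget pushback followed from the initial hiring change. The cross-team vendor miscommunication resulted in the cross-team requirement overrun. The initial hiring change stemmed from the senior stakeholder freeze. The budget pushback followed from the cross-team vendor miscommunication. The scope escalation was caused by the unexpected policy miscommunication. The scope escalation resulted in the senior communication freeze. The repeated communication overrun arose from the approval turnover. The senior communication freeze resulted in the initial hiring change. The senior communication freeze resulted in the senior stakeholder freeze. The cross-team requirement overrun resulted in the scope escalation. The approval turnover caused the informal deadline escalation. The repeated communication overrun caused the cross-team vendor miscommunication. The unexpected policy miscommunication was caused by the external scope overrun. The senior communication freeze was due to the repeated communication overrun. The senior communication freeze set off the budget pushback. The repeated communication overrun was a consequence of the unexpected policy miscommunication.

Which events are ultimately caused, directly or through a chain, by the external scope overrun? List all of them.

the budget pushback, the cross-team requirement overrun, the cross-team vendor miscommunication, the initial hiring change, the repeated communication overrun, the scope escalation, the senior communication freeze, the senior stakeholder freeze, the unexpected policy miscommunication

Direct effects: the unexpected policy miscommunication.
2 steps out: the repeated communication overrun, the scope escalation.
3 steps out: the cross-team vendor miscommunication, the senior communication freeze.
4 steps out: the cross-team requirement overrun, the senior stakeholder freeze, the initial hiring change, the budget pushback.
Not reachable from it: the approval turnover, the informal deadline escalation.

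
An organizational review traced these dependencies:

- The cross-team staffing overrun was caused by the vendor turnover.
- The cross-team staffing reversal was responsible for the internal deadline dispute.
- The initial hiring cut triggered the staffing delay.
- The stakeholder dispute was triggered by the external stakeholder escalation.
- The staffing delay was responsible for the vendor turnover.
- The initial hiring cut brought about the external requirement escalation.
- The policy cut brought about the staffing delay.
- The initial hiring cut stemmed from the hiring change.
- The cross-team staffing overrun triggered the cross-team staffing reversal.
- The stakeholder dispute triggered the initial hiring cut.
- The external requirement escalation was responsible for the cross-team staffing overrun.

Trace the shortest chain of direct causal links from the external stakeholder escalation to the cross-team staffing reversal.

the external stakeholder escalation → the stakeholder dispute
the stakeholder dispute → the initial hiring cut
the initial hiring cut → the external requirement escalation
the external requirement escalation → the cross-team staffing overrun
the cross-team staffing overrun → the cross-team staffing reversal
Length: 5 steps.

the external stakeholder escalation → the stakeholder dispute → the initial hiring cut → the external requirement escalation → the cross-team staffing overrun → the cross-team staffing reversal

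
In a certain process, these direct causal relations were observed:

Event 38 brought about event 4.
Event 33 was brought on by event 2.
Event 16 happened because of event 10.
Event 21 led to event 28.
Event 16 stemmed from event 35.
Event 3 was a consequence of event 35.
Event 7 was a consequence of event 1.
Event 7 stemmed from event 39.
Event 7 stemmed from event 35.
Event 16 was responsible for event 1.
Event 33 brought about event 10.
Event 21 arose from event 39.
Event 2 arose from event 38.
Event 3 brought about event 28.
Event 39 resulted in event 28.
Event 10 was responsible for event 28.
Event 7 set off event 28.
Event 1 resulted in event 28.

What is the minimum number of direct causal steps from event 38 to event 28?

4

Shortest chain: event 38 → event 2 → event 33 → event 10 → event 28.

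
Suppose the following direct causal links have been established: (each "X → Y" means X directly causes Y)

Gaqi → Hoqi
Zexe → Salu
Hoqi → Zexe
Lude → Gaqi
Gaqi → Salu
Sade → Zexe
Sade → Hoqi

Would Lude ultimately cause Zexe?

There is a causal chain: Lude → Gaqi → Hoqi → Zexe.

Yes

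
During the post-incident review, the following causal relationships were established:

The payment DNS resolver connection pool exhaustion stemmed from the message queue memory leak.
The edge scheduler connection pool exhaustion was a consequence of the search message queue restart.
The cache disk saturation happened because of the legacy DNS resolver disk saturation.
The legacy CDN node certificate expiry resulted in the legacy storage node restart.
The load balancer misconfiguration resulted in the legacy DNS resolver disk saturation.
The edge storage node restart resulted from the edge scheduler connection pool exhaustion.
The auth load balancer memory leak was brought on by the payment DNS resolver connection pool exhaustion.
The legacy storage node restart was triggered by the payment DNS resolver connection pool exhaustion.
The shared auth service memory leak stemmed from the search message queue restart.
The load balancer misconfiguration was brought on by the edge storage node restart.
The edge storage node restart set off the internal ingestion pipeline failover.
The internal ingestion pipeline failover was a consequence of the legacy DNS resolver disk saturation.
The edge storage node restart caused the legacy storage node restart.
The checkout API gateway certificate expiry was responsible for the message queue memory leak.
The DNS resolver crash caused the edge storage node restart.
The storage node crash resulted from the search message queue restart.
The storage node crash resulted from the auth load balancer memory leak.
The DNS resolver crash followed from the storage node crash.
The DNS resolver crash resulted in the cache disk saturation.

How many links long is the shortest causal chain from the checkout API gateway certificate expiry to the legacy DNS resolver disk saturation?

8

Shortest chain: the checkout API gateway certificate expiry → the message queue memory leak → the payment DNS resolver connection pool exhaustion → the auth load balancer memory leak → the storage node crash → the DNS resolver crash → the edge storage node restart → the load balancer misconfiguration → the legacy DNS resolver disk saturation.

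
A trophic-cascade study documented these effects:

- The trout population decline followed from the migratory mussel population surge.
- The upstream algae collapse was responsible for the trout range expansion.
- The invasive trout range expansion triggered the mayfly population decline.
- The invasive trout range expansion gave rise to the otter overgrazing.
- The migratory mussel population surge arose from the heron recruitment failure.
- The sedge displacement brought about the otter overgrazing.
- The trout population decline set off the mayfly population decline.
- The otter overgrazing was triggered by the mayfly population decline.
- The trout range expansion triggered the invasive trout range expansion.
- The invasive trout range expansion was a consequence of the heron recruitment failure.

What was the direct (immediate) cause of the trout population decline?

Upstream contributors include the heron recruitment failure, but only the migratory mussel population surge feeds directly into the trout population decline.

the migratory mussel population surge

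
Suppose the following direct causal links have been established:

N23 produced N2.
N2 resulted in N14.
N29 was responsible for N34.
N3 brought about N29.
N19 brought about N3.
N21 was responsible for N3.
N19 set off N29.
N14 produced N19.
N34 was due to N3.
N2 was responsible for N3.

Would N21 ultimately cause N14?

N21 leads to N3, N29, N34; N14 is not among them.

No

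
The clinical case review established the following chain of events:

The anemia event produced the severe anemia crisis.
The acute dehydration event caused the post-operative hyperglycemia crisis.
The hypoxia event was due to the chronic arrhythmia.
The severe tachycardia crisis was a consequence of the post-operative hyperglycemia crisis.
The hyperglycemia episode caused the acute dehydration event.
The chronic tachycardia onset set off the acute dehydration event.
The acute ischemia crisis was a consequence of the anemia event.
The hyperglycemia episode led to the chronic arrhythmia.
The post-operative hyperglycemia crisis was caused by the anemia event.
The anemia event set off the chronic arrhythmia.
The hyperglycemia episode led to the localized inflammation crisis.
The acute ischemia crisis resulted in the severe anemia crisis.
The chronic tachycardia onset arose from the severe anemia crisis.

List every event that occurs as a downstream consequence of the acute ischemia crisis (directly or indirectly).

the acute dehydration event, the chronic tachycardia onset, the post-operative hyperglycemia crisis, the severe anemia crisis, the severe tachycardia crisis

Direct effects: the severe anemia crisis.
2 steps out: the chronic tachycardia onset.
3 steps out: the acute dehydration event.
4 steps out: the post-operative hyperglycemia crisis.
5 steps out: the severe tachycardia crisis.
Not reachable from it: the hyperglycemia episode, the anemia event, the localized inflammation crisis, the chronic arrhythmia, the hypoxia event.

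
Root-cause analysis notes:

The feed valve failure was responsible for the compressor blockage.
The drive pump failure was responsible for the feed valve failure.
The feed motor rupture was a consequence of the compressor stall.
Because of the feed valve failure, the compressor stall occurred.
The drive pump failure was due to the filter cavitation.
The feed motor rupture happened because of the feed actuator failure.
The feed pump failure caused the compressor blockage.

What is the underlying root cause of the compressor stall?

the filter cavitation

Tracing upstream from the compressor stall: the compressor stall ← the feed valve failure ← the drive pump failure ← the filter cavitation.
The filter cavitation has no stated cause, so it is the root.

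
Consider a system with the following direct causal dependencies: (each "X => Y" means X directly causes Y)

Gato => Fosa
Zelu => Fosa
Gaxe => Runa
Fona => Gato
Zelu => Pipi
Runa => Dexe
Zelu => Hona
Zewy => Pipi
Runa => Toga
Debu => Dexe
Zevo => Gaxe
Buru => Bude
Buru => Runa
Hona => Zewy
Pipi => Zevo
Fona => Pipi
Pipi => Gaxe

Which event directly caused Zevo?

Upstream contributors include Fona, Zelu, Hona, Zewy, but only Pipi feeds directly into Zevo.

Pipi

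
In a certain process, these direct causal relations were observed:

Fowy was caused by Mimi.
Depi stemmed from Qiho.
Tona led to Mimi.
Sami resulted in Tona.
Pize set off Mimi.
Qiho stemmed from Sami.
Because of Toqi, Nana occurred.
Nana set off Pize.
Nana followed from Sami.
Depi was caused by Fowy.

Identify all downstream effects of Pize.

Direct effects: Mimi.
2 steps out: Fowy.
3 steps out: Depi.
Not reachable from it: Sami, Qiho, Nana, Tona, Toqi.

Depi, Fowy, Mimi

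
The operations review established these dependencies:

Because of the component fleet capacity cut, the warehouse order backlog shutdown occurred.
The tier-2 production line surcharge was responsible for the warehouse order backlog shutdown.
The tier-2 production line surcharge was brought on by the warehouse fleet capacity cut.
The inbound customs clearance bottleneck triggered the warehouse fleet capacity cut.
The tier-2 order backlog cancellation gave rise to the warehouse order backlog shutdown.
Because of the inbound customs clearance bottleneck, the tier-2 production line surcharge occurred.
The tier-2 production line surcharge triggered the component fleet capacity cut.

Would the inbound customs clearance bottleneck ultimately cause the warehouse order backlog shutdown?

Yes

There is a causal chain: the inbound customs clearance bottleneck → the tier-2 production line surcharge → the warehouse order backlog shutdown.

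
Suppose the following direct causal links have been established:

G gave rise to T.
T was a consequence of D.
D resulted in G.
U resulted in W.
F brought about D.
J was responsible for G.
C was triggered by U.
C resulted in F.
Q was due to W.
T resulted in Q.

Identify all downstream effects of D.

Direct effects: G, T.
2 steps out: Q.
Not reachable from it: U, W, C, F, J.

G, Q, T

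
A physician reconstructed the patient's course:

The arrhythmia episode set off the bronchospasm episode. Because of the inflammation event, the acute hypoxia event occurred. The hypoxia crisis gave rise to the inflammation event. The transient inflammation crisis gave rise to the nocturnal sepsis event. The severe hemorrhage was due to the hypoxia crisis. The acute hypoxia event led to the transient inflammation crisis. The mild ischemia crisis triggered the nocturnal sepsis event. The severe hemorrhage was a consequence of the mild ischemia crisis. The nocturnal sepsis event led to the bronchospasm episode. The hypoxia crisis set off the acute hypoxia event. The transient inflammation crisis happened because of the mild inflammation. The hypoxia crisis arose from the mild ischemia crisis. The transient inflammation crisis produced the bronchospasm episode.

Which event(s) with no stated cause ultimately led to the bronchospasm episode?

the arrhythmia episode, the mild inflammation, the mild ischemia crisis

Tracing upstream from the bronchospasm episode: the bronchospasm episode ← the nocturnal sepsis event ← the mild ischemia crisis.
A separate upstream branch: the bronchospasm episode ← the arrhythmia episode.
A separate upstream branch: the bronchospasm episode ← the transient inflammation crisis ← the mild inflammation.
Each of those chain origins has no stated cause.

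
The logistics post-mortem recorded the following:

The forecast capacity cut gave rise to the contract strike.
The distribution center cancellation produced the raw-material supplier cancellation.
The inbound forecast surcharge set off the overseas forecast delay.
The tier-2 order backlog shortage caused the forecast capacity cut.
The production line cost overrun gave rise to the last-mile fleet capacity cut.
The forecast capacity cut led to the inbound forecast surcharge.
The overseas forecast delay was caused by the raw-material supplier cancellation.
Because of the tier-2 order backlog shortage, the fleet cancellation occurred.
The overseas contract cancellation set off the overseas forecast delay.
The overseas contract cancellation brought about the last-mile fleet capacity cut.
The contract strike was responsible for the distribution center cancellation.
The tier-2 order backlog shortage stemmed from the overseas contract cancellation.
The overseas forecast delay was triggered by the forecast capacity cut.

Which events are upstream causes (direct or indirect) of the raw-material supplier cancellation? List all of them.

the contract strike, the distribution center cancellation, the forecast capacity cut, the overseas contract cancellation, the tier-2 order backlog shortage

Immediate cause of the raw-material supplier cancellation: the distribution center cancellation.
Further upstream: the overseas contract cancellation, the tier-2 order backlog shortage, the forecast capacity cut, the contract strike.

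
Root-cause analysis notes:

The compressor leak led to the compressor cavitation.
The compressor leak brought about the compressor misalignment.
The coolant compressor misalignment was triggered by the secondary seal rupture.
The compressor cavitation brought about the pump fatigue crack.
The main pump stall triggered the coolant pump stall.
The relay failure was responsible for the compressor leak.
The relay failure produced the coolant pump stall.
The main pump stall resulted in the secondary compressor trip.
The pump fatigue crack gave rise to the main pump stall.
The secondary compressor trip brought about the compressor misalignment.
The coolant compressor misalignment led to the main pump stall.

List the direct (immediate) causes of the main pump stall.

Upstream contributors include the relay failure, the compressor leak, the compressor cavitation, the secondary seal rupture, but only the coolant compressor misalignment, the pump fatigue crack feed directly into the main pump stall.

the coolant compressor misalignment, the pump fatigue crack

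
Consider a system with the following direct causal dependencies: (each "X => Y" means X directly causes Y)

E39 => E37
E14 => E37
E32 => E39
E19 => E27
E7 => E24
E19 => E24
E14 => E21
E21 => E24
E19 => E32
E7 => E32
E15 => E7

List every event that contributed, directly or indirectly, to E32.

E15, E19, E7

Immediate causes of E32: E19, E7.
Further upstream: E15.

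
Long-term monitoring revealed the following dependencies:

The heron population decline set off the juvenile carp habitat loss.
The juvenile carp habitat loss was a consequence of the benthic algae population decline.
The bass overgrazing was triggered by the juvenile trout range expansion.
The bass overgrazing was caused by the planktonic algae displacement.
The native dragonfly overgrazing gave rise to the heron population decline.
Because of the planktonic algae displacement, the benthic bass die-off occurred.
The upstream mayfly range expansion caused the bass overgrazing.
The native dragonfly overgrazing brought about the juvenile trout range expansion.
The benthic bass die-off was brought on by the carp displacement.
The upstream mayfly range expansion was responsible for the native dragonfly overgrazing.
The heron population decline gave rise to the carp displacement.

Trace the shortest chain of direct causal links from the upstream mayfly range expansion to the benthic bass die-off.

the upstream mayfly range expansion → the native dragonfly overgrazing → the heron population decline → the carp displacement → the benthic bass die-off

the upstream mayfly range expansion → the native dragonfly overgrazing
the native dragonfly overgrazing → the heron population decline
the heron population decline → the carp displacement
the carp displacement → the benthic bass die-off
Length: 4 steps.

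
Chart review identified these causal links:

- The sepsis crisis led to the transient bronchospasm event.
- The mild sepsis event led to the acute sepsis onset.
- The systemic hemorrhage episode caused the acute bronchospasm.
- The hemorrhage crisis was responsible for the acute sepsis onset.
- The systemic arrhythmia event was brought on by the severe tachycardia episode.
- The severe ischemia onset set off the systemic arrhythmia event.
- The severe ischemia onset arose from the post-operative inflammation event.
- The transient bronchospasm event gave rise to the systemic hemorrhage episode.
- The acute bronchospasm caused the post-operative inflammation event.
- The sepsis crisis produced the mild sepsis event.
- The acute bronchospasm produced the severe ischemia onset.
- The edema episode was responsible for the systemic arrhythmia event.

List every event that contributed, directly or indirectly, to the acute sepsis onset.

the hemorrhage crisis, the mild sepsis event, the sepsis crisis

Immediate causes of the acute sepsis onset: the mild sepsis event, the hemorrhage crisis.
Further upstream: the sepsis crisis.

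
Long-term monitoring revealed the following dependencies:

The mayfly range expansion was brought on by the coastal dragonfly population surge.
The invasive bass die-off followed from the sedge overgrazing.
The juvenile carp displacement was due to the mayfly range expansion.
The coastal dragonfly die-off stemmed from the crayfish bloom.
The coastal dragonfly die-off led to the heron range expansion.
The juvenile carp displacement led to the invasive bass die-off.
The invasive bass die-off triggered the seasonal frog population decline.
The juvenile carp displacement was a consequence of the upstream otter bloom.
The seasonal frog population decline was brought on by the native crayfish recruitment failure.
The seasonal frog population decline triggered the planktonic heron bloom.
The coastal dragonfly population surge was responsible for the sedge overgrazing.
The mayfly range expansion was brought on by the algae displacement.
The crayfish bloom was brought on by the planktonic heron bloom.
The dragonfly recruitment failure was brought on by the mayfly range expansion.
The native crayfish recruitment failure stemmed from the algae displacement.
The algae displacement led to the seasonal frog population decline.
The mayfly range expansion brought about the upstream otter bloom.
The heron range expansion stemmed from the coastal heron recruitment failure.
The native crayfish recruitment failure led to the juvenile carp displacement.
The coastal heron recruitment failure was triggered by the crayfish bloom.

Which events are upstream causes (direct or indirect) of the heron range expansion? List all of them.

Immediate causes of the heron range expansion: the coastal dragonfly die-off, the coastal heron recruitment failure.
Further upstream: the algae displacement, the native crayfish recruitment failure, the coastal dragonfly population surge, the mayfly range expansion, the sedge overgrazing, the upstream otter bloom, the juvenile carp displacement, the invasive bass die-off, the seasonal frog population decline, the planktonic heron bloom, the crayfish bloom.

the algae displacement, the coastal dragonfly die-off, the coastal dragonfly population surge, the coastal heron recruitment failure, the crayfish bloom, the invasive bass die-off, the juvenile carp displacement, the mayfly range expansion, the native crayfish recruitment failure, the planktonic heron bloom, the seasonal frog population decline, the sedge overgrazing, the upstream otter bloom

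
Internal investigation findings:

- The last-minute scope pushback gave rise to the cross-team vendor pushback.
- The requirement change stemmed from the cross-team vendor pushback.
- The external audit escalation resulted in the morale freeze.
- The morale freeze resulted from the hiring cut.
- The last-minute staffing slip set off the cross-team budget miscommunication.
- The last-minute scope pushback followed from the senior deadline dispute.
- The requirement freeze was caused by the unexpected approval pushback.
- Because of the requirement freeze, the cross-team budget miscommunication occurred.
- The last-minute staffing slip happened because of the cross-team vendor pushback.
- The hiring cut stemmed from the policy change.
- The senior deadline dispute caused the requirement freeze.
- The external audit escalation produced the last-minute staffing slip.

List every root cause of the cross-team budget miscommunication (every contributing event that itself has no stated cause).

Tracing upstream from the cross-team budget miscommunication: the cross-team budget miscommunication ← the requirement freeze ← the senior deadline dispute.
A separate upstream branch: the cross-team budget miscommunication ← the requirement freeze ← the unexpected approval pushback.
A separate upstream branch: the cross-team budget miscommunication ← the last-minute staffing slip ← the external audit escalation.
Each of those chain origins has no stated cause.

the external audit escalation, the senior deadline dispute, the unexpected approval pushback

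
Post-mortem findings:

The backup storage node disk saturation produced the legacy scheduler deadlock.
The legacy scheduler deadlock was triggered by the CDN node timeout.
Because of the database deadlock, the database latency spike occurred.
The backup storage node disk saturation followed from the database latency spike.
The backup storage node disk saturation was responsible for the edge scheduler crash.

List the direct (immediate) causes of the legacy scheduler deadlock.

the CDN node timeout, the backup storage node disk saturation

Upstream contributors include the database deadlock, the database latency spike, but only the CDN node timeout, the backup storage node disk saturation feed directly into the legacy scheduler deadlock.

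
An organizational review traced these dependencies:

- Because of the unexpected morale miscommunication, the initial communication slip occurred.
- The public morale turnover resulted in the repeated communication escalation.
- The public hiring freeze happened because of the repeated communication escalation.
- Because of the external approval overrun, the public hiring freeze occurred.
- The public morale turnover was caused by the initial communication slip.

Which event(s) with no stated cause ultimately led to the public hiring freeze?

Tracing upstream from the public hiring freeze: the public hiring freeze ← the repeated communication escalation ← the public morale turnover ← the initial communication slip ← the unexpected morale miscommunication.
A separate upstream branch: the public hiring freeze ← the external approval overrun.
Each of those chain origins has no stated cause.

the external approval overrun, the unexpected morale miscommunication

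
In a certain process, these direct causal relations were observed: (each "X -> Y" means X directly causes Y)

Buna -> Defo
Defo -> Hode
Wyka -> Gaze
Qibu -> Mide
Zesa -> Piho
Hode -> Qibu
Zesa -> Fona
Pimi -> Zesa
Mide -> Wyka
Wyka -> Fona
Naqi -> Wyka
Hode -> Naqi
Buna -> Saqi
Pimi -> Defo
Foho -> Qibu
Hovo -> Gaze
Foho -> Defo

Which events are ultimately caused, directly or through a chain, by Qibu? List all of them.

Fona, Gaze, Mide, Wyka

Direct effects: Mide.
2 steps out: Wyka.
3 steps out: Fona, Gaze.
Not reachable from it: Buna, Foho, Pimi, Defo, Saqi, Zesa, Hode, Hovo, Naqi, Piho.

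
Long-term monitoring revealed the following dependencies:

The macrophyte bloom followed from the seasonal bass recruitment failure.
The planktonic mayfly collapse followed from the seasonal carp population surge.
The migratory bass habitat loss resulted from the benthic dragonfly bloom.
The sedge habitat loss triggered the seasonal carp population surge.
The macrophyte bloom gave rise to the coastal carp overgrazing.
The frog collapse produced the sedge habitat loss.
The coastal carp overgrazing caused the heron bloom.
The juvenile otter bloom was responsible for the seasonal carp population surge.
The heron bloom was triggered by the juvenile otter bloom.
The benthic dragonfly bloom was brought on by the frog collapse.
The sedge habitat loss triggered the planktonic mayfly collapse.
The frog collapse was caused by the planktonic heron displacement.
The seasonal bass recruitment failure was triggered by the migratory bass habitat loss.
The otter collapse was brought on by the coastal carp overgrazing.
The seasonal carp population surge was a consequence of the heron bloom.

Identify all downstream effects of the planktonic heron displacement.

the benthic dragonfly bloom, the coastal carp overgrazing, the frog collapse, the heron bloom, the macrophyte bloom, the migratory bass habitat loss, the otter collapse, the planktonic mayfly collapse, the seasonal bass recruitment failure, the seasonal carp population surge, the sedge habitat loss

Direct effects: the frog collapse.
2 steps out: the benthic dragonfly bloom, the sedge habitat loss.
3 steps out: the migratory bass habitat loss, the seasonal carp population surge, the planktonic mayfly collapse.
4 steps out: the seasonal bass recruitment failure.
5 steps out: the macrophyte bloom.
6 steps out: the coastal carp overgrazing.
7 steps out: the otter collapse, the heron bloom.
Not reachable from it: the juvenile otter bloom.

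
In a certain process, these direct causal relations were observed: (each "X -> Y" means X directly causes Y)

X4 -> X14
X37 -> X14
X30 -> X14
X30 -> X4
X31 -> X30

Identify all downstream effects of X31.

X14, X30, X4

Direct effects: X30.
2 steps out: X4, X14.
Not reachable from it: X37.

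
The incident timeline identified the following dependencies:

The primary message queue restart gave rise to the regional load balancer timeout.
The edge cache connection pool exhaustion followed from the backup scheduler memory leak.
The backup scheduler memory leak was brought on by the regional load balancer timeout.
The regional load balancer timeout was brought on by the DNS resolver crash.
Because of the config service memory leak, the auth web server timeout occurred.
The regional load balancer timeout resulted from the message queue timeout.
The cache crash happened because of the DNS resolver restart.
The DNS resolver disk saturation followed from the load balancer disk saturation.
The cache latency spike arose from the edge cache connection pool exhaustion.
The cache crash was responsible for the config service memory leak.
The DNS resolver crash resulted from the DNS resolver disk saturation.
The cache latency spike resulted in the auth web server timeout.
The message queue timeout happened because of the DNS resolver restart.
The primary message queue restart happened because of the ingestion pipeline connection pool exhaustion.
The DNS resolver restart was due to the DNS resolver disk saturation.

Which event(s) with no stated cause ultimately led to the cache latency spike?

the ingestion pipeline connection pool exhaustion, the load balancer disk saturation

Tracing upstream from the cache latency spike: the cache latency spike ← the edge cache connection pool exhaustion ← the backup scheduler memory leak ← the regional load balancer timeout ← the DNS resolver crash ← the DNS resolver disk saturation ← the load balancer disk saturation.
A separate upstream branch: the cache latency spike ← the edge cache connection pool exhaustion ← the backup scheduler memory leak ← the regional load balancer timeout ← the primary message queue restart ← the ingestion pipeline connection pool exhaustion.
Each of those chain origins has no stated cause.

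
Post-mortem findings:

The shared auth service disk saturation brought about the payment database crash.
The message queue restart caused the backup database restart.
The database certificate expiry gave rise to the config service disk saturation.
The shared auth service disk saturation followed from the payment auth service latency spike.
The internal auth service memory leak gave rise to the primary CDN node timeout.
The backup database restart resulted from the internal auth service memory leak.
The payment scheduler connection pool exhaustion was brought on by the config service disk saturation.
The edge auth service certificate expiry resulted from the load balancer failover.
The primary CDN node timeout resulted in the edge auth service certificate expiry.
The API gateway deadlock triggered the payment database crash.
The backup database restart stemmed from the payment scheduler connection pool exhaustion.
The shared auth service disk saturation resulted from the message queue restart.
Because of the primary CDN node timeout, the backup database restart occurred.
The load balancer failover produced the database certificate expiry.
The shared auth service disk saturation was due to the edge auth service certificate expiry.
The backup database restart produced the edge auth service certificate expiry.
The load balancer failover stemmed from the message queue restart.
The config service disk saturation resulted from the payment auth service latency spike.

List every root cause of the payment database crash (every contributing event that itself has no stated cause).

the API gateway deadlock, the internal auth service memory leak, the message queue restart, the payment auth service latency spike

Tracing upstream from the payment database crash: the payment database crash ← the shared auth service disk saturation ← the message queue restart.
A separate upstream branch: the payment database crash ← the shared auth service disk saturation ← the payment auth service latency spike.
A separate upstream branch: the payment database crash ← the shared auth service disk saturation ← the edge auth service certificate expiry ← the primary CDN node timeout ← the internal auth service memory leak.
A separate upstream branch: the payment database crash ← the API gateway deadlock.
Each of those chain origins has no stated cause.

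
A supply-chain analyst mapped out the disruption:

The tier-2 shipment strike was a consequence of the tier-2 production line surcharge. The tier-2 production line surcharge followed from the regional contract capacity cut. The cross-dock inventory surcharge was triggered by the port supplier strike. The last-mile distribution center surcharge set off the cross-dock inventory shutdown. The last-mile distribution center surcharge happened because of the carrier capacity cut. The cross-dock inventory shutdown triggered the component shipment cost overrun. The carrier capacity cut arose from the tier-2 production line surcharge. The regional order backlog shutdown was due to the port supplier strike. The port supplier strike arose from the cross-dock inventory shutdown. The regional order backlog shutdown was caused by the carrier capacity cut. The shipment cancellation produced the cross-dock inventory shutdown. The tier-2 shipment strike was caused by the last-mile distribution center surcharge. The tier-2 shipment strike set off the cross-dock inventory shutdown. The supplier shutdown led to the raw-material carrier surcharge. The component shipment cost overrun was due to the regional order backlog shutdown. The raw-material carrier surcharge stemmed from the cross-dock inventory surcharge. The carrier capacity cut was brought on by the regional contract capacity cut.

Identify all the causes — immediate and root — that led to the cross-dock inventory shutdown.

the carrier capacity cut, the last-mile distribution center surcharge, the regional contract capacity cut, the shipment cancellation, the tier-2 production line surcharge, the tier-2 shipment strike

Immediate causes of the cross-dock inventory shutdown: the last-mile distribution center surcharge, the shipment cancellation, the tier-2 shipment strike.
Further upstream: the regional contract capacity cut, the tier-2 production line surcharge, the carrier capacity cut.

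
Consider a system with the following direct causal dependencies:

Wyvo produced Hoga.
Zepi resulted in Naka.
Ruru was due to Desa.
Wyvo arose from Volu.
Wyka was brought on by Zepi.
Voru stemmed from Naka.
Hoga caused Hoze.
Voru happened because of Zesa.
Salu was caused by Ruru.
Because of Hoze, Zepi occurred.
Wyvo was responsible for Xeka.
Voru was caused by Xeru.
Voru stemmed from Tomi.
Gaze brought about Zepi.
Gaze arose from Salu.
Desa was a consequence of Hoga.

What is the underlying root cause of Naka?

Tracing upstream from Naka: Naka ← Zepi ← Hoze ← Hoga ← Wyvo ← Volu.
Volu has no stated cause, so it is the root.

Volu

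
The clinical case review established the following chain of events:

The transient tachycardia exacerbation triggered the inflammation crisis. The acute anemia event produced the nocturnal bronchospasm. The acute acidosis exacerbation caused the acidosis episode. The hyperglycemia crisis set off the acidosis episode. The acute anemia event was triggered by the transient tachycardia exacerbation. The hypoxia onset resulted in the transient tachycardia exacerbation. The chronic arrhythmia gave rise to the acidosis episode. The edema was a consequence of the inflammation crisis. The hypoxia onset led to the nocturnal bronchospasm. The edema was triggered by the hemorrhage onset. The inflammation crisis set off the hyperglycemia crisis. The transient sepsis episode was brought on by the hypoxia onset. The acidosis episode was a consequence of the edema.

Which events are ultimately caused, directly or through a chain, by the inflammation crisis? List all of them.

the acidosis episode, the edema, the hyperglycemia crisis

Direct effects: the hyperglycemia crisis, the edema.
2 steps out: the acidosis episode.
Not reachable from it: the hypoxia onset, the transient tachycardia exacerbation, the acute anemia event, the transient sepsis episode, the acute acidosis exacerbation, the nocturnal bronchospasm, the hemorrhage onset, the chronic arrhythmia.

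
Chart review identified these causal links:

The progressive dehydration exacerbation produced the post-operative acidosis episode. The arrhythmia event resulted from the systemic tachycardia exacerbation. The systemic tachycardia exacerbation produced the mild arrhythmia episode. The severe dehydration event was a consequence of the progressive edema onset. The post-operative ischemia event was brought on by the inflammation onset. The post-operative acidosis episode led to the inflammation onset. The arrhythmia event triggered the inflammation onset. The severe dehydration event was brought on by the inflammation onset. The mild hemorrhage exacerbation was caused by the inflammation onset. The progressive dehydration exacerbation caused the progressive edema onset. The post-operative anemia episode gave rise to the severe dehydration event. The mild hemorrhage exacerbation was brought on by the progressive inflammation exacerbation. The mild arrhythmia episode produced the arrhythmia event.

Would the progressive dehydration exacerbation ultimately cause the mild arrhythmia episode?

No

The progressive dehydration exacerbation leads to the post-operative acidosis episode, the inflammation onset, the mild hemorrhage exacerbation, the progressive edema onset, the post-operative ischemia event, the severe dehydration event; the mild arrhythmia episode is not among them.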